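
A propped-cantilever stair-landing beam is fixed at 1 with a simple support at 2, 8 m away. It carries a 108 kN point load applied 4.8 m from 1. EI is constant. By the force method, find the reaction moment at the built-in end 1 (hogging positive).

Remove the prop at 2; the released (primary) structure is a cantilever built in at 1.
Free-end deflection of the primary structure under the applied loading (downward +):
  point load 108 at a = 4.8: Pa²(3L − a)/(6EI) = 7963/EI
Flexibility coefficient — unit upward force at 2: δ_{22} = L³/(3EI) = 170.7/EI.
Compatibility at 2: δ_0 − R_2·δ_{22} = 0, so R_2 = 7963/170.7 = 46.66 kN.
Moment equilibrium about 1: M_1 = Σ(load moments about 1) − R_2·L = 518.4 − 46.66×8 = 145.2 kN·m.

M_1 = 145.2 kN·m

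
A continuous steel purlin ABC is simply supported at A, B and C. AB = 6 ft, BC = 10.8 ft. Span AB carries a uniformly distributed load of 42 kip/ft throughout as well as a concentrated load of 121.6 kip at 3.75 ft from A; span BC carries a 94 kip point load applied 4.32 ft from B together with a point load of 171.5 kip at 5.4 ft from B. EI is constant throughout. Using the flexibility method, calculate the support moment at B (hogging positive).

Take M_B as the redundant. Released structure: two simple spans AB and BC with a hinge at B.
Discontinuity in slope at B on the released structure — sum the simple-span end rotations:
  span AB: UDL 42: wL³/(24EI) = 378/EI
  span AB: point load 121.6 at a = 3.75: Pab(L + a)/(6LEI) = 277.9/EI
  span BC: point load 94 at a = 4.32: Pab(L + b)/(6LEI) = 701.7/EI
  span BC: point load 171.5 at a = 5.4: Pab(L + b)/(6LEI) = 1250/EI
  relative rotation θ_0 = (655.9 + 1952)/EI = 2608/EI
A unit hogging moment at B produces rotation L₁/(3EI) + L₂/(3EI) = 5.6/EI.
Compatibility: M_B·(L₁+L₂)/(3EI) = θ_0, giving M_B = 465.7 kip·ft (hogging).

M_B = 465.7 kip·ft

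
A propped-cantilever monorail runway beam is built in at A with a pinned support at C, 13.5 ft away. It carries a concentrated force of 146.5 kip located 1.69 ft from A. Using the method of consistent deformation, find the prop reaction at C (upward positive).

Release the roller at C. Primary structure: cantilever fixed at A.
Deflection at C on the released cantilever, summing each load's contribution:
  point load 146.5 at a = 1.69: Pa²(3L − a)/(6EI) = 2706/EI
Tip deflection under a unit load at C: L³/(3EI) = 820.1/EI.
Compatibility at C: δ_0 − R_C·δ_{CC} = 0, so R_C = 2706/820.1 = 3.3 kip.

R_C = 3.3 kip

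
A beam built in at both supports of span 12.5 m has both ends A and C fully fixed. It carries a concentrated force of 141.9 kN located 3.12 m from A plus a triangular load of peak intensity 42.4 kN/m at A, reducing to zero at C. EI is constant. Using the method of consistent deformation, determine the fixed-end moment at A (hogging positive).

M_A = 580.6 kN·m

Take the two fixed-end moments M_A, M_C as redundants; the released structure is the simple span AC.
Simple-span end rotations at A and C under the given loads:
  at A: point load 141.9 at a = 3.12: Pab(L + b)/(6LEI) = 1212/EI
  at C: point load 141.9 at a = 3.12: Pab(L + a)/(6LEI) = 864.9/EI
  at A: triangular load, peak 42.4: w₀L³/(45EI) = 1840/EI
  at C: triangular load, peak 42.4: 7w₀L³/(360EI) = 1610/EI
  θ_A0 = 3052/EI,  θ_C0 = 2475/EI
Flexibility coefficients: a unit moment at one end gives L/(3EI) there and L/(6EI) at the far end, so f₁₁ = f₂₂ = 4.167/EI and f₁₂ = f₂₁ = 2.083/EI.
Compatibility — zero rotation at each built-in end:
  4.167 M_A + 2.083 M_C = 3052
  2.083 M_A + 4.167 M_C = 2475
Solving the pair gives M_A = 580.6 kN·m and M_C = 303.8 kN·m (hogging).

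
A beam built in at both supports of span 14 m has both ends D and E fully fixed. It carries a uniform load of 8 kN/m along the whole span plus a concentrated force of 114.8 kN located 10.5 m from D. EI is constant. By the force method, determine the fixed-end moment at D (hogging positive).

Release both end moments; the primary structure is a simply-supported span DE with redundants M_D and M_E.
Simple-span end rotations at D and E under the given loads:
  at D: UDL 8: wL³/(24EI) = 914.7/EI
  at E: UDL 8: wL³/(24EI) = 914.7/EI
  at D: point load 114.8 at a = 10.5: Pab(L + b)/(6LEI) = 878.9/EI
  at E: point load 114.8 at a = 10.5: Pab(L + a)/(6LEI) = 1231/EI
  θ_D0 = 1794/EI,  θ_E0 = 2145/EI
Flexibility coefficients: a unit moment at one end gives L/(3EI) there and L/(6EI) at the far end, so f₁₁ = f₂₂ = 4.667/EI and f₁₂ = f₂₁ = 2.333/EI.
Compatibility — zero rotation at each built-in end:
  4.667 M_D + 2.333 M_E = 1794
  2.333 M_D + 4.667 M_E = 2145
Solving the pair gives M_D = 206 kN·m and M_E = 356.7 kN·m (hogging).

M_D = 206 kN·m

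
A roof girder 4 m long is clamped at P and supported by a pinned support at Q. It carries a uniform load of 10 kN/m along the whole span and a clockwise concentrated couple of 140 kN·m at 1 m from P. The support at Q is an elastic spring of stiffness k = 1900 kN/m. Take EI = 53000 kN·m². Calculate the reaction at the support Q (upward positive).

R_Q = 16.45 kN

Release the roller at Q. Primary structure: cantilever fixed at P.
Primary-structure tip deflection at Q by superposition:
  UDL 10: wL⁴/(8EI) = 320/EI
  clockwise couple 140 at a = 1: M₀a(2L − a)/(2EI) = 490/EI
  δ_0 = 810/EI
Flexibility coefficient — unit upward force at Q: δ_{QQ} = L³/(3EI) = 21.33/EI.
With EI = 53000 kN·m²: δ_0 = 0.015283 m and δ_{QQ} = 0.000403 m/kN.
Compatibility — the spring shortens by R_Q/k under the reaction it provides: δ_0 − R_Q·δ_{QQ} = R_Q/k. With 1/k = 0.000526 m/kN, R_Q = δ_0 / (δ_{QQ} + 1/k) = 0.015283 / (0.000403 + 0.000526) = 16.45 kN.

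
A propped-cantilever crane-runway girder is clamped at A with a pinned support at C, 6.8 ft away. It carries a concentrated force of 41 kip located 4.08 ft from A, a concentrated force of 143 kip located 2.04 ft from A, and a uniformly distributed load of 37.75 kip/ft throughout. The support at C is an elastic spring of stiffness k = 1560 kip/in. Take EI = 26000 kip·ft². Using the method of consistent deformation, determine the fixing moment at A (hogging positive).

Choose R_C as the redundant. The primary structure is the cantilever fixed at A.
Downward deflection at the released point C due to the loads:
  point load 41 at a = 4.08: Pa²(3L − a)/(6EI) = 1856/EI
  point load 143 at a = 2.04: Pa²(3L − a)/(6EI) = 1821/EI
  UDL 37.75: wL⁴/(8EI) = 10089/EI
  δ_0 = 13767/EI
Flexibility coefficient — unit upward force at C: δ_{CC} = L³/(3EI) = 104.8/EI.
With EI = 26000 kip·ft²: δ_0 = 0.52949 ft and δ_{CC} = 0.004031 ft/kip.
Compatibility — the spring shortens by R_C/k under the reaction it provides: δ_0 − R_C·δ_{CC} = R_C/k. With 1/k = 1/(1560×12) ft/kip = 0.000053 ft/kip, R_C = δ_0 / (δ_{CC} + 1/k) = 0.52949 / (0.004031 + 0.000053) = 129.6 kip.
Moment equilibrium about A: M_A = Σ(load moments about A) − R_C·L = 1332 − 129.6×6.8 = 450.3 kip·ft.

M_A = 450.3 kip·ft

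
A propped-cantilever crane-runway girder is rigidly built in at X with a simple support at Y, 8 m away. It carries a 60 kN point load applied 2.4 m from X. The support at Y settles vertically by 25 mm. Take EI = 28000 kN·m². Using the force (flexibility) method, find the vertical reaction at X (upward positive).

R_X = 56.81 kN

Remove the prop at Y; the released (primary) structure is a cantilever built in at X.
Primary-structure tip deflection at Y by superposition:
  point load 60 at a = 2.4: Pa²(3L − a)/(6EI) = 1244/EI
Flexibility coefficient — unit upward force at Y: δ_{YY} = L³/(3EI) = 170.7/EI.
With EI = 28000 kN·m²: δ_0 = 0.044434 m and δ_{YY} = 0.006095 m/kN.
Compatibility — the beam at Y must follow the support down by 0.025 m: δ_0 − R_Y·δ_{YY} = 0.025, so R_Y = (0.044434 − 0.025)/0.006095 = 3.188 kN.
Vertical equilibrium: R_X = ΣP − R_Y = 60 − 3.188 = 56.81 kN.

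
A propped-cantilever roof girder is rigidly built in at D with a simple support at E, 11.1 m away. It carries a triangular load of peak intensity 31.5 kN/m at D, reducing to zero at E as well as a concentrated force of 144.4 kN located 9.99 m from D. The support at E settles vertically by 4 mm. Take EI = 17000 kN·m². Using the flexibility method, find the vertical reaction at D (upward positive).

Release the roller at E. Primary structure: cantilever fixed at D.
Deflection at E on the released cantilever, summing each load's contribution:
  triangular load, peak 31.5 at the fixed end: w₀L⁴/(30EI) = 15940/EI
  point load 144.4 at a = 9.99: Pa²(3L − a)/(6EI) = 55987/EI
  δ_0 = 71927/EI
Flexibility coefficient — unit upward force at E: δ_{EE} = L³/(3EI) = 455.9/EI.
With EI = 17000 kN·m²: δ_0 = 4.231 m and δ_{EE} = 0.026816 m/kN.
Compatibility — the beam at E must follow the support down by 0.004 m: δ_0 − R_E·δ_{EE} = 0.004, so R_E = (4.231 − 0.004)/0.026816 = 157.6 kN.
Vertical equilibrium: R_D = ΣP − R_E = 319.2 − 157.6 = 161.6 kN.

R_D = 161.6 kN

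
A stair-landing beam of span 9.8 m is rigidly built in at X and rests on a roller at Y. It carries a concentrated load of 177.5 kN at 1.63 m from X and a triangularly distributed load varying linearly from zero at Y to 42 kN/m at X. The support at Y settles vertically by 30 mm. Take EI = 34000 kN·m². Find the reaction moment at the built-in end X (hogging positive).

Choose R_Y as the redundant. The primary structure is the cantilever fixed at X.
Deflection at Y on the released cantilever, summing each load's contribution:
  point load 177.5 at a = 1.63: Pa²(3L − a)/(6EI) = 2183/EI
  triangular load, peak 42 at the fixed end: w₀L⁴/(30EI) = 12913/EI
  δ_0 = 15096/EI
Tip deflection under a unit load at Y: L³/(3EI) = 313.7/EI.
With EI = 34000 kN·m²: δ_0 = 0.444 m and δ_{YY} = 0.009227 m/kN.
Compatibility — the beam at Y must follow the support down by 0.03 m: δ_0 − R_Y·δ_{YY} = 0.03, so R_Y = (0.444 − 0.03)/0.009227 = 44.87 kN.
Moment equilibrium about X: M_X = Σ(load moments about X) − R_Y·L = 961.6 − 44.87×9.8 = 521.9 kN·m.

M_X = 521.9 kN·m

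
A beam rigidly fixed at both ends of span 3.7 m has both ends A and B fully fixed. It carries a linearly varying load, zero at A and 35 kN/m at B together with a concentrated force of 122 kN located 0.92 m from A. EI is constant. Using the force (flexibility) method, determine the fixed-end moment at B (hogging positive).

Take the two fixed-end moments M_A, M_B as redundants; the released structure is the simple span AB.
Simple-span end rotations at A and B under the given loads:
  at A: triangular load, peak 35: 7w₀L³/(360EI) = 34.47/EI
  at B: triangular load, peak 35: w₀L³/(45EI) = 39.4/EI
  at A: point load 122 at a = 0.92: Pab(L + b)/(6LEI) = 91.08/EI
  at B: point load 122 at a = 0.92: Pab(L + a)/(6LEI) = 64.94/EI
  θ_A0 = 125.6/EI,  θ_B0 = 104.3/EI
Flexibility coefficients: a unit moment at one end gives L/(3EI) there and L/(6EI) at the far end, so f₁₁ = f₂₂ = 1.233/EI and f₁₂ = f₂₁ = 0.6167/EI.
Compatibility — zero rotation at each built-in end:
  1.233 M_A + 0.6167 M_B = 125.6
  0.6167 M_A + 1.233 M_B = 104.3
Solving the pair gives M_A = 79.33 kN·m and M_B = 44.93 kN·m (hogging).

M_B = 44.93 kN·m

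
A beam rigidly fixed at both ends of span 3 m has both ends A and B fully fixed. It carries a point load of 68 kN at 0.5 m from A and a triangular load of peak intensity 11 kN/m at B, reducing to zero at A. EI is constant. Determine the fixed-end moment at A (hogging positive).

M_A = 26.91 kN·m

Release both end moments; the primary structure is a simply-supported span AB with redundants M_A and M_B.
Simple-span end rotations at A and B under the given loads:
  at A: point load 68 at a = 0.5: Pab(L + b)/(6LEI) = 25.97/EI
  at B: point load 68 at a = 0.5: Pab(L + a)/(6LEI) = 16.53/EI
  at A: triangular load, peak 11: 7w₀L³/(360EI) = 5.775/EI
  at B: triangular load, peak 11: w₀L³/(45EI) = 6.6/EI
  θ_A0 = 31.75/EI,  θ_B0 = 23.13/EI
Flexibility coefficients: a unit moment at one end gives L/(3EI) there and L/(6EI) at the far end, so f₁₁ = f₂₂ = 1/EI and f₁₂ = f₂₁ = 0.5/EI.
Compatibility — zero rotation at each built-in end:
  1 M_A + 0.5 M_B = 31.75
  0.5 M_A + 1 M_B = 23.13
Solving the pair gives M_A = 26.91 kN·m and M_B = 9.672 kN·m (hogging).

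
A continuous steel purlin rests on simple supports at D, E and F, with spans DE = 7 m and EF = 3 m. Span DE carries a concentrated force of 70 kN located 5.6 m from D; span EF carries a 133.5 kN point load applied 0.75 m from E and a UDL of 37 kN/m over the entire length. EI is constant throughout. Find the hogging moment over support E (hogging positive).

M_E = 81.59 kN·m

Insert a hinge at E; M_E is the redundant, and each span becomes simply supported.
End slopes at the hinge E, treating each span as simply supported:
  span DE: point load 70 at a = 5.6: Pab(L + a)/(6LEI) = 164.6/EI
  span EF: point load 133.5 at a = 0.75: Pab(L + b)/(6LEI) = 65.71/EI
  span EF: UDL 37: wL³/(24EI) = 41.62/EI
  relative rotation θ_0 = (164.6 + 107.3)/EI = 272/EI
A unit hogging moment at E produces rotation L₁/(3EI) + L₂/(3EI) = 3.333/EI.
Slope continuity at E: θ_0 = M_E·3.333/EI, so M_E = 272/3.333 = 81.59 kN·m (hogging).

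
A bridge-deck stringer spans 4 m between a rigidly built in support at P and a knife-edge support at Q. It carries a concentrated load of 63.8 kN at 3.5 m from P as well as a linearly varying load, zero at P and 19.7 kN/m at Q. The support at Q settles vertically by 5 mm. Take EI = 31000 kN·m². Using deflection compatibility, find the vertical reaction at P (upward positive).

Choose R_Q as the redundant. The primary structure is the cantilever fixed at P.
Deflection at Q on the released cantilever, summing each load's contribution:
  point load 63.8 at a = 3.5: Pa²(3L − a)/(6EI) = 1107/EI
  triangular load, peak 19.7 at the free end: 11w₀L⁴/(120EI) = 462.3/EI
  δ_0 = 1569/EI
Tip deflection under a unit load at Q: L³/(3EI) = 21.33/EI.
With EI = 31000 kN·m²: δ_0 = 0.050629 m and δ_{QQ} = 0.000688 m/kN.
Compatibility — the beam at Q must follow the support down by 0.005 m: δ_0 − R_Q·δ_{QQ} = 0.005, so R_Q = (0.050629 − 0.005)/0.000688 = 66.3 kN.
Vertical equilibrium: R_P = ΣP − R_Q = 103.2 − 66.3 = 36.9 kN.

R_P = 36.9 kN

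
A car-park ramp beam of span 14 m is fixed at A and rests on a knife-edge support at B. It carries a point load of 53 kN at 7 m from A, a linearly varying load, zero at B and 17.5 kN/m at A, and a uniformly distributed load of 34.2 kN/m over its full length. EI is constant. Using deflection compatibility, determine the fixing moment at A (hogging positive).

Choose R_B as the redundant. The primary structure is the cantilever fixed at A.
Free-end deflection of the primary structure under the applied loading (downward +):
  point load 53 at a = 7: Pa²(3L − a)/(6EI) = 15149/EI
  triangular load, peak 17.5 at the fixed end: w₀L⁴/(30EI) = 22409/EI
  UDL 34.2: wL⁴/(8EI) = 164228/EI
  δ_0 = 201787/EI
Flexibility coefficient — unit upward force at B: δ_{BB} = L³/(3EI) = 914.7/EI.
Compatibility at B: δ_0 − R_B·δ_{BB} = 0, so R_B = 201787/914.7 = 220.6 kN.
Moment equilibrium about A: M_A = Σ(load moments about A) − R_B·L = 4294 − 220.6×14 = 1206 kN·m.

M_A = 1206 kN·m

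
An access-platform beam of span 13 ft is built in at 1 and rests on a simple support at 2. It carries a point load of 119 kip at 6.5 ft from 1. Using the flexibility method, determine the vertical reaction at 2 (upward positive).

R_2 = 37.19 kip

Remove the prop at 2; the released (primary) structure is a cantilever built in at 1.
Deflection at 2 on the released cantilever, summing each load's contribution:
  point load 119 at a = 6.5: Pa²(3L − a)/(6EI) = 27234/EI
Flexibility coefficient — unit upward force at 2: δ_{22} = L³/(3EI) = 732.3/EI.
Compatibility at 2: δ_0 − R_2·δ_{22} = 0, so R_2 = 27234/732.3 = 37.19 kip.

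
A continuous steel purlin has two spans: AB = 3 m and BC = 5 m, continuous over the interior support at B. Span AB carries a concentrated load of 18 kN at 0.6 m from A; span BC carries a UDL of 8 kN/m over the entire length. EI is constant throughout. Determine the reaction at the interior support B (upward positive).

R_B = 32.97 kN

Release continuity at B by inserting a hinge; the redundant is the internal moment M_B. The primary structure is two simply-supported spans AB and BC.
Discontinuity in slope at B on the released structure — sum the simple-span end rotations:
  span AB: point load 18 at a = 0.6: Pab(L + a)/(6LEI) = 5.184/EI
  span BC: UDL 8: wL³/(24EI) = 41.67/EI
  relative rotation θ_0 = (5.184 + 41.67)/EI = 46.85/EI
A unit hogging moment at B produces rotation L₁/(3EI) + L₂/(3EI) = 2.667/EI.
Slope continuity at B: θ_0 = M_B·2.667/EI, so M_B = 46.85/2.667 = 17.57 kN·m (hogging).
Span AB, ΣM about A with M_B applied at B: R_B^{AB}·3 = 10.8 + 17.57, so R_B^{AB} = 9.456 kN and R_A = 18 − 9.456 = 8.544 kN.
Span BC, ΣM about C: R_B^{BC}·5 = 100 + 17.57, so R_B^{BC} = 23.51 kN and R_C = 40 − 23.51 = 16.49 kN.
R_B = 9.456 + 23.51 = 32.97 kN.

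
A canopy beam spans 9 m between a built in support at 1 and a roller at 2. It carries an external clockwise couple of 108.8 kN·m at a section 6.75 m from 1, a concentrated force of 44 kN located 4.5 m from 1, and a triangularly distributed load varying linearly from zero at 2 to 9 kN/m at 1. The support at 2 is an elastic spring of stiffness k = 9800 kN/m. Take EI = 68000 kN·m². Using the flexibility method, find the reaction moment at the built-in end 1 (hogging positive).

Choose R_2 as the redundant. The primary structure is the cantilever fixed at 1.
Primary-structure tip deflection at 2 by superposition:
  clockwise couple 108.8 at a = 6.75: M₀a(2L − a)/(2EI) = 4131/EI
  point load 44 at a = 4.5: Pa²(3L − a)/(6EI) = 3341/EI
  triangular load, peak 9 at the fixed end: w₀L⁴/(30EI) = 1968/EI
  δ_0 = 9441/EI
Flexibility coefficient — unit upward force at 2: δ_{22} = L³/(3EI) = 243/EI.
With EI = 68000 kN·m²: δ_0 = 0.13883 m and δ_{22} = 0.003574 m/kN.
Compatibility — the spring shortens by R_2/k under the reaction it provides: δ_0 − R_2·δ_{22} = R_2/k. With 1/k = 0.000102 m/kN, R_2 = δ_0 / (δ_{22} + 1/k) = 0.13883 / (0.003574 + 0.000102) = 37.77 kN.
Moment equilibrium about 1: M_1 = Σ(load moments about 1) − R_2·L = 428.3 − 37.77×9 = 88.36 kN·m.

M_1 = 88.36 kN·m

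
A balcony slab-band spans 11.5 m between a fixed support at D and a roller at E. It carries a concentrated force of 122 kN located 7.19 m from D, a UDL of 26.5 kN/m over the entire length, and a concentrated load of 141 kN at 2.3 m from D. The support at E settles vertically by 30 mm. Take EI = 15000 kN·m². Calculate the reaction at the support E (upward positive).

R_E = 177.9 kN

Release the roller at E. Primary structure: cantilever fixed at D.
Primary-structure tip deflection at E by superposition:
  point load 122 at a = 7.19: Pa²(3L − a)/(6EI) = 28707/EI
  UDL 26.5: wL⁴/(8EI) = 57936/EI
  point load 141 at a = 2.3: Pa²(3L − a)/(6EI) = 4003/EI
  δ_0 = 90646/EI
Tip deflection under a unit load at E: L³/(3EI) = 507/EI.
With EI = 15000 kN·m²: δ_0 = 6.0431 m and δ_{EE} = 0.033797 m/kN.
Compatibility — the beam at E must follow the support down by 0.03 m: δ_0 − R_E·δ_{EE} = 0.03, so R_E = (6.0431 − 0.03)/0.033797 = 177.9 kN.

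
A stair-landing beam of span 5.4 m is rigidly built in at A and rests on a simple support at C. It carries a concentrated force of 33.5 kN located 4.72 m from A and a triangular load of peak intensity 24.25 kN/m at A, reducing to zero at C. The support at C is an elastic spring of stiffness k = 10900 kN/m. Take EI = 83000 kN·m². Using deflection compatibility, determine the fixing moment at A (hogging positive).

Take the reaction at C as the redundant and release it; the primary structure is a cantilever fixed at A.
Free-end deflection of the primary structure under the applied loading (downward +):
  point load 33.5 at a = 4.72: Pa²(3L − a)/(6EI) = 1428/EI
  triangular load, peak 24.25 at the fixed end: w₀L⁴/(30EI) = 687.3/EI
  δ_0 = 2115/EI
Tip deflection under a unit load at C: L³/(3EI) = 52.49/EI.
With EI = 83000 kN·m²: δ_0 = 0.025486 m and δ_{CC} = 0.000632 m/kN.
Compatibility — the spring shortens by R_C/k under the reaction it provides: δ_0 − R_C·δ_{CC} = R_C/k. With 1/k = 0.000092 m/kN, R_C = δ_0 / (δ_{CC} + 1/k) = 0.025486 / (0.000632 + 0.000092) = 35.19 kN.
Moment equilibrium about A: M_A = Σ(load moments about A) − R_C·L = 276 − 35.19×5.4 = 85.92 kN·m.

M_A = 85.92 kN·m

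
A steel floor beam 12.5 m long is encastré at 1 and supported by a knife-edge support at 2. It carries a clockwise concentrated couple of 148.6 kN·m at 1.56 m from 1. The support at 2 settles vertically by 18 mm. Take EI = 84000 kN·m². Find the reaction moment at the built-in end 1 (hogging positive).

M_1 = 125.5 kN·m

Choose R_2 as the redundant. The primary structure is the cantilever fixed at 1.
Free-end deflection of the primary structure under the applied loading (downward +):
  clockwise couple 148.6 at a = 1.56: M₀a(2L − a)/(2EI) = 2717/EI
Flexibility coefficient — unit upward force at 2: δ_{22} = L³/(3EI) = 651/EI.
With EI = 84000 kN·m²: δ_0 = 0.032344 m and δ_{22} = 0.00775 m/kN.
Compatibility — the beam at 2 must follow the support down by 0.018 m: δ_0 − R_2·δ_{22} = 0.018, so R_2 = (0.032344 − 0.018)/0.00775 = 1.851 kN.
Moment equilibrium about 1: M_1 = Σ(load moments about 1) − R_2·L = 148.6 − 1.851×12.5 = 125.5 kN·m.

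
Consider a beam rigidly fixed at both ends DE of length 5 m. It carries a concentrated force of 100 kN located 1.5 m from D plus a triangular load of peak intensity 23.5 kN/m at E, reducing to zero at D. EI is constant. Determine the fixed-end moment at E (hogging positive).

Release both end moments; the primary structure is a simply-supported span DE with redundants M_D and M_E.
On the primary (simply-supported) span, the end slopes from the loading are:
  at D: point load 100 at a = 1.5: Pab(L + b)/(6LEI) = 148.8/EI
  at E: point load 100 at a = 1.5: Pab(L + a)/(6LEI) = 113.8/EI
  at D: triangular load, peak 23.5: 7w₀L³/(360EI) = 57.12/EI
  at E: triangular load, peak 23.5: w₀L³/(45EI) = 65.28/EI
  θ_D0 = 205.9/EI,  θ_E0 = 179/EI
Flexibility coefficients: a unit moment at one end gives L/(3EI) there and L/(6EI) at the far end, so f₁₁ = f₂₂ = 1.667/EI and f₁₂ = f₂₁ = 0.8333/EI.
Compatibility — zero rotation at each built-in end:
  1.667 M_D + 0.8333 M_E = 205.9
  0.8333 M_D + 1.667 M_E = 179
Solving the pair gives M_D = 93.08 kN·m and M_E = 60.88 kN·m (hogging).

M_E = 60.88 kN·m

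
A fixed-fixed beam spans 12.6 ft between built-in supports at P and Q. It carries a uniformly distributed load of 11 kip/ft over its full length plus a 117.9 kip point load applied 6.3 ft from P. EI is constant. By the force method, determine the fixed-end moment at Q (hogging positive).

Take the two fixed-end moments M_P, M_Q as redundants; the released structure is the simple span PQ.
End rotations of the released simple span under the applied load (×1/EI):
  at P: UDL 11: wL³/(24EI) = 916.8/EI
  at Q: UDL 11: wL³/(24EI) = 916.8/EI
  at P: point load 117.9 at a = 6.3: Pab(L + b)/(6LEI) = 1170/EI
  at Q: point load 117.9 at a = 6.3: Pab(L + a)/(6LEI) = 1170/EI
  θ_P0 = 2087/EI,  θ_Q0 = 2087/EI
Flexibility coefficients: a unit moment at one end gives L/(3EI) there and L/(6EI) at the far end, so f₁₁ = f₂₂ = 4.2/EI and f₁₂ = f₂₁ = 2.1/EI.
Compatibility — zero rotation at each built-in end:
  4.2 M_P + 2.1 M_Q = 2087
  2.1 M_P + 4.2 M_Q = 2087
Solving the pair gives M_P = 331.2 kip·ft and M_Q = 331.2 kip·ft (hogging).

M_Q = 331.2 kip·ft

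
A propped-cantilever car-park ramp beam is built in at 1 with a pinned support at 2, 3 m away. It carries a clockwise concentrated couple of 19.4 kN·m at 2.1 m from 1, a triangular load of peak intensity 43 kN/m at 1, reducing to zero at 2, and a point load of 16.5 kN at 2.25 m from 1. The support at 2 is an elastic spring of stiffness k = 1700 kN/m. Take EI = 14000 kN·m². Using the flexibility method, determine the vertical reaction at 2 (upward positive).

R_2 = 16.8 kN

Remove the prop at 2; the released (primary) structure is a cantilever built in at 1.
Primary-structure tip deflection at 2 by superposition:
  clockwise couple 19.4 at a = 2.1: M₀a(2L − a)/(2EI) = 79.44/EI
  triangular load, peak 43 at the fixed end: w₀L⁴/(30EI) = 116.1/EI
  point load 16.5 at a = 2.25: Pa²(3L − a)/(6EI) = 93.97/EI
  δ_0 = 289.5/EI
Flexibility coefficient — unit upward force at 2: δ_{22} = L³/(3EI) = 9/EI.
With EI = 14000 kN·m²: δ_0 = 0.02068 m and δ_{22} = 0.000643 m/kN.
Compatibility — the spring shortens by R_2/k under the reaction it provides: δ_0 − R_2·δ_{22} = R_2/k. With 1/k = 0.000588 m/kN, R_2 = δ_0 / (δ_{22} + 1/k) = 0.02068 / (0.000643 + 0.000588) = 16.8 kN.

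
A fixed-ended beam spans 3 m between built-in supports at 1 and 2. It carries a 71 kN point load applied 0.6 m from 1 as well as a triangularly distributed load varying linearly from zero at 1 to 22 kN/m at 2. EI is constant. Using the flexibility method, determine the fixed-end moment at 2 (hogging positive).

Take the two fixed-end moments M_1, M_2 as redundants; the released structure is the simple span 12.
Simple-span end rotations at 1 and 2 under the given loads:
  at 1: point load 71 at a = 0.6: Pab(L + b)/(6LEI) = 30.67/EI
  at 2: point load 71 at a = 0.6: Pab(L + a)/(6LEI) = 20.45/EI
  at 1: triangular load, peak 22: 7w₀L³/(360EI) = 11.55/EI
  at 2: triangular load, peak 22: w₀L³/(45EI) = 13.2/EI
  θ_10 = 42.22/EI,  θ_20 = 33.65/EI
Flexibility coefficients: a unit moment at one end gives L/(3EI) there and L/(6EI) at the far end, so f₁₁ = f₂₂ = 1/EI and f₁₂ = f₂₁ = 0.5/EI.
Compatibility — zero rotation at each built-in end:
  1 M_1 + 0.5 M_2 = 42.22
  0.5 M_1 + 1 M_2 = 33.65
Solving the pair gives M_1 = 33.86 kN·m and M_2 = 16.72 kN·m (hogging).

M_2 = 16.72 kN·m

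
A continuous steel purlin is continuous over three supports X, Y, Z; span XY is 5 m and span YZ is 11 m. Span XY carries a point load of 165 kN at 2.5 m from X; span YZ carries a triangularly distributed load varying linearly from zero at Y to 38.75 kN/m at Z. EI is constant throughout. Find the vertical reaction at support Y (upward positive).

R_Y = 222.3 kN

Insert a hinge at Y; M_Y is the redundant, and each span becomes simply supported.
Rotations at Y on the released spans (each span's end-slope, ×1/EI):
  span XY: point load 165 at a = 2.5: Pab(L + a)/(6LEI) = 257.8/EI
  span YZ: triangular load, peak 38.75: 7w₀L³/(360EI) = 1003/EI
  relative rotation θ_0 = (257.8 + 1003)/EI = 1261/EI
A unit hogging moment at Y produces rotation L₁/(3EI) + L₂/(3EI) = 5.333/EI.
Slope continuity at Y: θ_0 = M_Y·5.333/EI, so M_Y = 1261/5.333 = 236.4 kN·m (hogging).
Span XY, ΣM about X with M_Y applied at Y: R_Y^{XY}·5 = 412.5 + 236.4, so R_Y^{XY} = 129.8 kN and R_X = 165 − 129.8 = 35.22 kN.
Span YZ, ΣM about Z: R_Y^{YZ}·11 = 781.5 + 236.4, so R_Y^{YZ} = 92.53 kN and R_Z = 213.1 − 92.53 = 120.6 kN.
R_Y = 129.8 + 92.53 = 222.3 kN.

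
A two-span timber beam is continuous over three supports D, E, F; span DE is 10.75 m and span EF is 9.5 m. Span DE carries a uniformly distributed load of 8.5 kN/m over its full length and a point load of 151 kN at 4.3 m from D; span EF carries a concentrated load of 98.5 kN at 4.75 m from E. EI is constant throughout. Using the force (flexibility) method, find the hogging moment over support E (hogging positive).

Release continuity at E by inserting a hinge; the redundant is the internal moment M_E. The primary structure is two simply-supported spans DE and EF.
End slopes at the hinge E, treating each span as simply supported:
  span DE: UDL 8.5: wL³/(24EI) = 440/EI
  span DE: point load 151 at a = 4.3: Pab(L + a)/(6LEI) = 977.2/EI
  span EF: point load 98.5 at a = 4.75: Pab(L + b)/(6LEI) = 555.6/EI
  relative rotation θ_0 = (1417 + 555.6)/EI = 1973/EI
A unit hogging moment at E produces rotation L₁/(3EI) + L₂/(3EI) = 6.75/EI.
Slope continuity at E: θ_0 = M_E·6.75/EI, so M_E = 1973/6.75 = 292.3 kN·m (hogging).

M_E = 292.3 kN·m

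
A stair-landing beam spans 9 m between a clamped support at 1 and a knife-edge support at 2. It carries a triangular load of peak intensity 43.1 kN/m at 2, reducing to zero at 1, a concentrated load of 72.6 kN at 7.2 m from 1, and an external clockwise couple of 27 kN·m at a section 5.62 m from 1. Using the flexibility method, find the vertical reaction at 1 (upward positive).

R_1 = 104.9 kN

Take the reaction at 2 as the redundant and release it; the primary structure is a cantilever fixed at 1.
Downward deflection at the released point 2 due to the loads:
  triangular load, peak 43.1 at the free end: 11w₀L⁴/(120EI) = 25921/EI
  point load 72.6 at a = 7.2: Pa²(3L − a)/(6EI) = 12420/EI
  clockwise couple 27 at a = 5.62: M₀a(2L − a)/(2EI) = 939.3/EI
  δ_0 = 39281/EI
Tip deflection under a unit load at 2: L³/(3EI) = 243/EI.
The prop prevents deflection at 2: R_2 = δ_0/δ_{22} = 39281/243 = 161.6 kN.
Vertical equilibrium: R_1 = ΣP − R_2 = 266.6 − 161.6 = 104.9 kN.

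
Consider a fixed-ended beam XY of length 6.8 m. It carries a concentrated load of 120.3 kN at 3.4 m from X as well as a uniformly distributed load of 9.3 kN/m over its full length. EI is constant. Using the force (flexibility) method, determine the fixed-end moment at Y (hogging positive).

M_Y = 138.1 kN·m

Release both end moments; the primary structure is a simply-supported span XY with redundants M_X and M_Y.
On the primary (simply-supported) span, the end slopes from the loading are:
  at X: point load 120.3 at a = 3.4: Pab(L + b)/(6LEI) = 347.7/EI
  at Y: point load 120.3 at a = 3.4: Pab(L + a)/(6LEI) = 347.7/EI
  at X: UDL 9.3: wL³/(24EI) = 121.8/EI
  at Y: UDL 9.3: wL³/(24EI) = 121.8/EI
  θ_X0 = 469.5/EI,  θ_Y0 = 469.5/EI
Flexibility coefficients: a unit moment at one end gives L/(3EI) there and L/(6EI) at the far end, so f₁₁ = f₂₂ = 2.267/EI and f₁₂ = f₂₁ = 1.133/EI.
Compatibility — zero rotation at each built-in end:
  2.267 M_X + 1.133 M_Y = 469.5
  1.133 M_X + 2.267 M_Y = 469.5
Solving the pair gives M_X = 138.1 kN·m and M_Y = 138.1 kN·m (hogging).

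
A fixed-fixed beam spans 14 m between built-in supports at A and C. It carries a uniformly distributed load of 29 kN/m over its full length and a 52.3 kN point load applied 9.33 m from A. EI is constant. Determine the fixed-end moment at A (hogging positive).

M_A = 528 kN·m

Release both end moments; the primary structure is a simply-supported span AC with redundants M_A and M_C.
End rotations of the released simple span under the applied load (×1/EI):
  at A: UDL 29: wL³/(24EI) = 3316/EI
  at C: UDL 29: wL³/(24EI) = 3316/EI
  at A: point load 52.3 at a = 9.33: Pab(L + b)/(6LEI) = 506.5/EI
  at C: point load 52.3 at a = 9.33: Pab(L + a)/(6LEI) = 632.9/EI
  θ_A0 = 3822/EI,  θ_C0 = 3949/EI
Flexibility coefficients: a unit moment at one end gives L/(3EI) there and L/(6EI) at the far end, so f₁₁ = f₂₂ = 4.667/EI and f₁₂ = f₂₁ = 2.333/EI.
Compatibility — zero rotation at each built-in end:
  4.667 M_A + 2.333 M_C = 3822
  2.333 M_A + 4.667 M_C = 3949
Solving the pair gives M_A = 528 kN·m and M_C = 582.1 kN·m (hogging).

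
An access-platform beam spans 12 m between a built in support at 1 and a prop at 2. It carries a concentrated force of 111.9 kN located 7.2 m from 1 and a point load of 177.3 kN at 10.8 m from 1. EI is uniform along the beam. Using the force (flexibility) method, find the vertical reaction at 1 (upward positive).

Choose R_2 as the redundant. The primary structure is the cantilever fixed at 1.
Free-end deflection of the primary structure under the applied loading (downward +):
  point load 111.9 at a = 7.2: Pa²(3L − a)/(6EI) = 27844/EI
  point load 177.3 at a = 10.8: Pa²(3L − a)/(6EI) = 86857/EI
  δ_0 = 114701/EI
Tip deflection under a unit load at 2: L³/(3EI) = 576/EI.
The prop prevents deflection at 2: R_2 = δ_0/δ_{22} = 114701/576 = 199.1 kN.
Vertical equilibrium: R_1 = ΣP − R_2 = 289.2 − 199.1 = 90.07 kN.

R_1 = 90.07 kN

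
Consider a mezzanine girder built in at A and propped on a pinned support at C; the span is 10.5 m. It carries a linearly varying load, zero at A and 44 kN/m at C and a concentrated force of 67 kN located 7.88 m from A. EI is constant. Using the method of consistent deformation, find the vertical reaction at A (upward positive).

R_A = 128.5 kN

Remove the prop at C; the released (primary) structure is a cantilever built in at A.
Deflection at C on the released cantilever, summing each load's contribution:
  triangular load, peak 44 at the free end: 11w₀L⁴/(120EI) = 49025/EI
  point load 67 at a = 7.88: Pa²(3L − a)/(6EI) = 16378/EI
  δ_0 = 65403/EI
Flexibility coefficient — unit upward force at C: δ_{CC} = L³/(3EI) = 385.9/EI.
The prop prevents deflection at C: R_C = δ_0/δ_{CC} = 65403/385.9 = 169.5 kN.
Vertical equilibrium: R_A = ΣP − R_C = 298 − 169.5 = 128.5 kN.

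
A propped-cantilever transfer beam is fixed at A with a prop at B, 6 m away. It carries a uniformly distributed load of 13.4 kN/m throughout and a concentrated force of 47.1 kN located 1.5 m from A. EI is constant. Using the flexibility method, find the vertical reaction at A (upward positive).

R_A = 93.3 kN

Remove the prop at B; the released (primary) structure is a cantilever built in at A.
Deflection at B on the released cantilever, summing each load's contribution:
  UDL 13.4: wL⁴/(8EI) = 2171/EI
  point load 47.1 at a = 1.5: Pa²(3L − a)/(6EI) = 291.4/EI
  δ_0 = 2462/EI
Tip deflection under a unit load at B: L³/(3EI) = 72/EI.
Compatibility at B: δ_0 − R_B·δ_{BB} = 0, so R_B = 2462/72 = 34.2 kN.
Vertical equilibrium: R_A = ΣP − R_B = 127.5 − 34.2 = 93.3 kN.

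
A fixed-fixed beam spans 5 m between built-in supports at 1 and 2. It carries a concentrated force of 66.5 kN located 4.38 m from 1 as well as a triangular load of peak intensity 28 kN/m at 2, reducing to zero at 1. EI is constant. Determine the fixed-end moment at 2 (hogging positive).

M_2 = 66.64 kN·m

Take the two fixed-end moments M_1, M_2 as redundants; the released structure is the simple span 12.
On the primary (simply-supported) span, the end slopes from the loading are:
  at 1: point load 66.5 at a = 4.38: Pab(L + b)/(6LEI) = 33.83/EI
  at 2: point load 66.5 at a = 4.38: Pab(L + a)/(6LEI) = 56.46/EI
  at 1: triangular load, peak 28: 7w₀L³/(360EI) = 68.06/EI
  at 2: triangular load, peak 28: w₀L³/(45EI) = 77.78/EI
  θ_10 = 101.9/EI,  θ_20 = 134.2/EI
Flexibility coefficients: a unit moment at one end gives L/(3EI) there and L/(6EI) at the far end, so f₁₁ = f₂₂ = 1.667/EI and f₁₂ = f₂₁ = 0.8333/EI.
Compatibility — zero rotation at each built-in end:
  1.667 M_1 + 0.8333 M_2 = 101.9
  0.8333 M_1 + 1.667 M_2 = 134.2
Solving the pair gives M_1 = 27.81 kN·m and M_2 = 66.64 kN·m (hogging).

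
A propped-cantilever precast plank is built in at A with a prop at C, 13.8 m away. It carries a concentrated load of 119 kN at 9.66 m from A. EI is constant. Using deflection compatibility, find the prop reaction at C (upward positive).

Choose R_C as the redundant. The primary structure is the cantilever fixed at A.
Primary-structure tip deflection at C by superposition:
  point load 119 at a = 9.66: Pa²(3L − a)/(6EI) = 58743/EI
Flexibility coefficient — unit upward force at C: δ_{CC} = L³/(3EI) = 876/EI.
Compatibility at C: δ_0 − R_C·δ_{CC} = 0, so R_C = 58743/876 = 67.06 kN.

R_C = 67.06 kN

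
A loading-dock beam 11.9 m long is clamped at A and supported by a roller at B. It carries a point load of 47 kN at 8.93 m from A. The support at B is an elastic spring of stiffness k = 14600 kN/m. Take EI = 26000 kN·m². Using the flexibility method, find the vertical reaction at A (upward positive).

Choose R_B as the redundant. The primary structure is the cantilever fixed at A.
Downward deflection at the released point B due to the loads:
  point load 47 at a = 8.93: Pa²(3L − a)/(6EI) = 16722/EI
Tip deflection under a unit load at B: L³/(3EI) = 561.7/EI.
With EI = 26000 kN·m²: δ_0 = 0.64317 m and δ_{BB} = 0.021605 m/kN.
Compatibility — the spring shortens by R_B/k under the reaction it provides: δ_0 − R_B·δ_{BB} = R_B/k. With 1/k = 0.000068 m/kN, R_B = δ_0 / (δ_{BB} + 1/k) = 0.64317 / (0.021605 + 0.000068) = 29.68 kN.
Vertical equilibrium: R_A = ΣP − R_B = 47 − 29.68 = 17.32 kN.

R_A = 17.32 kN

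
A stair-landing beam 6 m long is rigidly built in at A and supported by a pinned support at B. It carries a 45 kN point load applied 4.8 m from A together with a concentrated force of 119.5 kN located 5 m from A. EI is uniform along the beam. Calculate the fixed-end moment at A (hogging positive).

Release the roller at B. Primary structure: cantilever fixed at A.
Free-end deflection of the primary structure under the applied loading (downward +):
  point load 45 at a = 4.8: Pa²(3L − a)/(6EI) = 2281/EI
  point load 119.5 at a = 5: Pa²(3L − a)/(6EI) = 6473/EI
  δ_0 = 8754/EI
Tip deflection under a unit load at B: L³/(3EI) = 72/EI.
The prop prevents deflection at B: R_B = δ_0/δ_{BB} = 8754/72 = 121.6 kN.
Moment equilibrium about A: M_A = Σ(load moments about A) − R_B·L = 813.5 − 121.6×6 = 84.01 kN·m.

M_A = 84.01 kN·m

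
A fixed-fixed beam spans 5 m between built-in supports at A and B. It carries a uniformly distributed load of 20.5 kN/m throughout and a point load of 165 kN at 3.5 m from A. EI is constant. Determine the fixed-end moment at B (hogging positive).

M_B = 164 kN·m

Release both end moments; the primary structure is a simply-supported span AB with redundants M_A and M_B.
End rotations of the released simple span under the applied load (×1/EI):
  at A: UDL 20.5: wL³/(24EI) = 106.8/EI
  at B: UDL 20.5: wL³/(24EI) = 106.8/EI
  at A: point load 165 at a = 3.5: Pab(L + b)/(6LEI) = 187.7/EI
  at B: point load 165 at a = 3.5: Pab(L + a)/(6LEI) = 245.4/EI
  θ_A0 = 294.5/EI,  θ_B0 = 352.2/EI
Flexibility coefficients: a unit moment at one end gives L/(3EI) there and L/(6EI) at the far end, so f₁₁ = f₂₂ = 1.667/EI and f₁₂ = f₂₁ = 0.8333/EI.
Compatibility — zero rotation at each built-in end:
  1.667 M_A + 0.8333 M_B = 294.5
  0.8333 M_A + 1.667 M_B = 352.2
Solving the pair gives M_A = 94.68 kN·m and M_B = 164 kN·m (hogging).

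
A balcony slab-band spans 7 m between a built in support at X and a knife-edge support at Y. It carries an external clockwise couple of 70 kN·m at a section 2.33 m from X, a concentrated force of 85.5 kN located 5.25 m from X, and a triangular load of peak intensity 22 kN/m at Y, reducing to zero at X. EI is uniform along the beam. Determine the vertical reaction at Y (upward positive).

Take the reaction at Y as the redundant and release it; the primary structure is a cantilever fixed at X.
Downward deflection at the released point Y due to the loads:
  clockwise couple 70 at a = 2.33: M₀a(2L − a)/(2EI) = 951.7/EI
  point load 85.5 at a = 5.25: Pa²(3L − a)/(6EI) = 6186/EI
  triangular load, peak 22 at the free end: 11w₀L⁴/(120EI) = 4842/EI
  δ_0 = 11980/EI
Tip deflection under a unit load at Y: L³/(3EI) = 114.3/EI.
Compatibility at Y: δ_0 − R_Y·δ_{YY} = 0, so R_Y = 11980/114.3 = 104.8 kN.

R_Y = 104.8 kN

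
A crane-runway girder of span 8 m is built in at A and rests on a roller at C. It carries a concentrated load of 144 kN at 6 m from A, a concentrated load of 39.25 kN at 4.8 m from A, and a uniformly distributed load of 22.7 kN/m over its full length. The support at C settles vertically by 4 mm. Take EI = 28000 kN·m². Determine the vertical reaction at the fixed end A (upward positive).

Remove the prop at C; the released (primary) structure is a cantilever built in at A.
Deflection at C on the released cantilever, summing each load's contribution:
  point load 144 at a = 6: Pa²(3L − a)/(6EI) = 15552/EI
  point load 39.25 at a = 4.8: Pa²(3L − a)/(6EI) = 2894/EI
  UDL 22.7: wL⁴/(8EI) = 11622/EI
  δ_0 = 30068/EI
Tip deflection under a unit load at C: L³/(3EI) = 170.7/EI.
With EI = 28000 kN·m²: δ_0 = 1.0739 m and δ_{CC} = 0.006095 m/kN.
Compatibility — the beam at C must follow the support down by 0.004 m: δ_0 − R_C·δ_{CC} = 0.004, so R_C = (1.0739 − 0.004)/0.006095 = 175.5 kN.
Vertical equilibrium: R_A = ΣP − R_C = 364.9 − 175.5 = 189.3 kN.

R_A = 189.3 kN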